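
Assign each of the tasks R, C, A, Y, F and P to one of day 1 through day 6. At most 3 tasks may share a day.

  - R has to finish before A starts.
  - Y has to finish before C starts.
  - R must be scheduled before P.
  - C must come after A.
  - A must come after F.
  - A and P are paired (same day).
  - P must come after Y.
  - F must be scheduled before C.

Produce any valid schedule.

C=day 3; Y=day 1; R=day 1; A=day 2; P=day 2; F=day 1

Checking: F(day 1) before A(day 2); R(day 1) before A(day 2); Y(day 1) before C(day 3); A(day 2) before C(day 3); Y(day 1) before P(day 2); F(day 1) before C(day 3); R(day 1) before P(day 2); A = P = day 2; max 3 per day (cap 3).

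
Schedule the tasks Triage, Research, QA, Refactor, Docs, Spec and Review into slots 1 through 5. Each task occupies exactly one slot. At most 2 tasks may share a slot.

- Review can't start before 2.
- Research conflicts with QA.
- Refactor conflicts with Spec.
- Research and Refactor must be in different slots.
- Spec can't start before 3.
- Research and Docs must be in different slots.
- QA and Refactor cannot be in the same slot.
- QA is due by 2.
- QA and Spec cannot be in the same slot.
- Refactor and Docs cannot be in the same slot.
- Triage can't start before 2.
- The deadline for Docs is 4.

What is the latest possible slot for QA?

2

QA's own window allows nothing later than 2.
QA at 2 is achievable: Triage -> 2, Spec -> 3, QA -> 2, Refactor -> 5, Research -> 4, Docs -> 1, Review -> 3.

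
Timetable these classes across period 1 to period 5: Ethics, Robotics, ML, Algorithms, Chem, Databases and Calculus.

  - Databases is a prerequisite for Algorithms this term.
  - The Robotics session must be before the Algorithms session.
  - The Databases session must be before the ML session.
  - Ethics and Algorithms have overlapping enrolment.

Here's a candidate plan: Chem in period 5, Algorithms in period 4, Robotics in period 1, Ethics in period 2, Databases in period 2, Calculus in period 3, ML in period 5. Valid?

The Databases session must be before the ML session — holds.
The Robotics session must be before the Algorithms session — holds.
Databases is a prerequisite for Algorithms this term — holds.
Ethics and Algorithms have overlapping enrolment — holds.

Valid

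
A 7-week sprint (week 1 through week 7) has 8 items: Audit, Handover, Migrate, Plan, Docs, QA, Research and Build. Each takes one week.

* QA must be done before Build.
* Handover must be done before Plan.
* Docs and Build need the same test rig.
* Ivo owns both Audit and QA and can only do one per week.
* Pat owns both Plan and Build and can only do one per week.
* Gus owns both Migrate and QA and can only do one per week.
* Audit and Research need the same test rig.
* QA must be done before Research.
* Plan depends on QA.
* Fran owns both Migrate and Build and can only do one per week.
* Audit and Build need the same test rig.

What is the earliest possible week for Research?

week 2

Precedence pushes Research to at least week 2.
Research at week 2 is achievable: Plan in week 2; Handover in week 1; Research in week 2; Build in week 3; Migrate in week 2; QA in week 1; Docs in week 1; Audit in week 4.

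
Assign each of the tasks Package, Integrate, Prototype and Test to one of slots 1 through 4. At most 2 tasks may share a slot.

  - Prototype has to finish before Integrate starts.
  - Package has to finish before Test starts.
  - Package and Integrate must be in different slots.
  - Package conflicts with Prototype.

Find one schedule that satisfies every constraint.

Test in 2; Prototype in 2; Integrate in 3; Package in 1

Checking: Prototype(2) before Integrate(3); Package(1) before Test(2); Package(1) != Integrate(3); Package(1) != Prototype(2); max 2 per slot (cap 2).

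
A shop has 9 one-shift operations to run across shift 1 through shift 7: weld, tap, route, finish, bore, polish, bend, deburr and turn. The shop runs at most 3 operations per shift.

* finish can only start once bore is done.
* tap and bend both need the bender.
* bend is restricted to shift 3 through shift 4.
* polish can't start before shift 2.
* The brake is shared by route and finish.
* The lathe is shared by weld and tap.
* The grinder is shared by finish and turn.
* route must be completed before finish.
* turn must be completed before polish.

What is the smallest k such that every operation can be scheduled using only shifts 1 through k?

The precedence chain requires at least 2 distinct shifts.
With at most 3 per shift and 9 operations, at least 3 shifts are needed.
bend can't be placed before shift 3, so the schedule must run through at least shift 3.
3 works (last occupied shift: shift 3): for example turn in shift 1, bend in shift 3, weld in shift 3, deburr in shift 3, finish in shift 2, bore in shift 1, route in shift 1, tap in shift 2, polish in shift 2.

3 shifts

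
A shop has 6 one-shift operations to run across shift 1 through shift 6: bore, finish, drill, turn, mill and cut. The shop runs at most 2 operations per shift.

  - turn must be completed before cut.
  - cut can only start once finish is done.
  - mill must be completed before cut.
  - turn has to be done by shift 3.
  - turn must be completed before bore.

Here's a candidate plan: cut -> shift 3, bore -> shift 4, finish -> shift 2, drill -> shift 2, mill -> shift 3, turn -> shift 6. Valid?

turn must be completed before cut — violated.
mill must be completed before cut — violated.
The shop runs at most 2 operations per shift — holds.
cut can only start once finish is done — holds.
turn must be completed before bore — violated.
turn has to be done by shift 3 — violated.

No — it violates: turn must be completed before cut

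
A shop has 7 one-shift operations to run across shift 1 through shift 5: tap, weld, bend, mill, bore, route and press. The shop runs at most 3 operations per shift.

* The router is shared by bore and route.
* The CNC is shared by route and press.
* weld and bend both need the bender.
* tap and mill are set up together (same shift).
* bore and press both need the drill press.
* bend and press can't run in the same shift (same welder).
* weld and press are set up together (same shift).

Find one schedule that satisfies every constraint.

mill=shift 1; tap=shift 1; bend=shift 1; route=shift 4; bore=shift 3; weld=shift 2; press=shift 2

Checking: weld(shift 2) != bend(shift 1); route(shift 4) != press(shift 2); bore(shift 3) != press(shift 2); bore(shift 3) != route(shift 4); bend(shift 1) != press(shift 2); weld = press = shift 2; tap = mill = shift 1; max 3 per shift (cap 3).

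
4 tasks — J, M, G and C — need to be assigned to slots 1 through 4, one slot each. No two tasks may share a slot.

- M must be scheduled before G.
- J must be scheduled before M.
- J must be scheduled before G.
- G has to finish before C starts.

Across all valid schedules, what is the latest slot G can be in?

Precedence pushes G to at least 3; downstream work caps G at 3.
G at 3 is achievable: G in 3, C in 4, M in 2, J in 1.

3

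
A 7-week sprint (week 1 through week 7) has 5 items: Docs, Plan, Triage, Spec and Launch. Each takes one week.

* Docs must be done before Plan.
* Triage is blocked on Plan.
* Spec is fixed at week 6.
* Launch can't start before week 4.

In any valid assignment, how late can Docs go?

Downstream work caps Docs at week 5.
Docs at week 5 is achievable: Triage in week 7; Plan in week 6; Spec in week 6; Launch in week 4; Docs in week 5.

week 5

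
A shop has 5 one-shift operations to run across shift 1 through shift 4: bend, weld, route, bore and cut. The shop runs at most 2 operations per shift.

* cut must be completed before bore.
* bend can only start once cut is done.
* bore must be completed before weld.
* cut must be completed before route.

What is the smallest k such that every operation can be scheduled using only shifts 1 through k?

The precedence chain requires at least 3 distinct shifts.
With at most 2 per shift and 5 operations, at least 3 shifts are needed.
3 works (last occupied shift: shift 3): for example bend=shift 2, route=shift 3, weld=shift 3, cut=shift 1, bore=shift 2.

3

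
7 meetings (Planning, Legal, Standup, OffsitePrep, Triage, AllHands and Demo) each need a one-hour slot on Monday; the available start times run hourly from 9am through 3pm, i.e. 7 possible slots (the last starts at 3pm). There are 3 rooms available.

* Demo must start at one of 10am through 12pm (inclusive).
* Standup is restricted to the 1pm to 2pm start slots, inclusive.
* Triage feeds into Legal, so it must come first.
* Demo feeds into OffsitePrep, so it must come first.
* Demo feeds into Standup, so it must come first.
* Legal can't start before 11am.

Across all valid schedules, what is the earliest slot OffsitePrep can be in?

11am

Precedence pushes OffsitePrep to at least 11am.
OffsitePrep at 11am is achievable: Triage -> 9am; Planning -> 9am; AllHands -> 9am; Standup -> 1pm; OffsitePrep -> 11am; Demo -> 10am; Legal -> 11am.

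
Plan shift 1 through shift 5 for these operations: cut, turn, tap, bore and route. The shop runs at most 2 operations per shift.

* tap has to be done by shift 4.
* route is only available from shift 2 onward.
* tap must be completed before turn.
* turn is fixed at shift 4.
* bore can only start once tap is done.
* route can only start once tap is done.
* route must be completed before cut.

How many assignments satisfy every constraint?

Splitting on cut: it can be shift 3 (4), shift 4 (8), shift 5 (17). Listing each branch's schedules as (turn, tap, bore, route) by shift number:
cut=shift 3: (4,1,2,2) (4,1,3,2) (4,1,4,2) (4,1,5,2) — 4.
cut=shift 4: (4,1,2,2) (4,1,2,3) (4,1,3,2) (4,1,3,3) (4,1,5,2) (4,1,5,3) (4,2,3,3) (4,2,5,3) — 8.
cut=shift 5: (4,1,2,2) (4,1,2,3) (4,1,2,4) (4,1,3,2) (4,1,3,3) (4,1,3,4) (4,1,4,2) (4,1,4,3) (4,1,5,2) (4,1,5,3) (4,1,5,4) (4,2,3,3) (4,2,3,4) (4,2,4,3) (4,2,5,3) (4,2,5,4) (4,3,5,4) — 17.
Summing: 4 + 8 + 17 = 29.

29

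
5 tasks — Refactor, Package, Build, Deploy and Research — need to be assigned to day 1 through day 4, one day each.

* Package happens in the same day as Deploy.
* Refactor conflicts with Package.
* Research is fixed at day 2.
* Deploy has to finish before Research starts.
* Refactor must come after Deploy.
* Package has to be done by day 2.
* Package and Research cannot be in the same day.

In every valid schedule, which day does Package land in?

Package's window is day 1–day 2.
Research is fixed at day 2, and Package can't share a day with Research.
So Package must be day 1.

day 1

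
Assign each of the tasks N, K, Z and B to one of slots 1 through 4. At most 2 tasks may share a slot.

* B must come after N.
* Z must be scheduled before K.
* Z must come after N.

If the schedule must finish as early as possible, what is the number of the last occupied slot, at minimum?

The precedence chain requires at least 3 distinct slots.
With at most 2 per slot and 4 tasks, at least 2 slots are needed.
3 works (last occupied slot: 3): for example K in 3, Z in 2, N in 1, B in 2.

3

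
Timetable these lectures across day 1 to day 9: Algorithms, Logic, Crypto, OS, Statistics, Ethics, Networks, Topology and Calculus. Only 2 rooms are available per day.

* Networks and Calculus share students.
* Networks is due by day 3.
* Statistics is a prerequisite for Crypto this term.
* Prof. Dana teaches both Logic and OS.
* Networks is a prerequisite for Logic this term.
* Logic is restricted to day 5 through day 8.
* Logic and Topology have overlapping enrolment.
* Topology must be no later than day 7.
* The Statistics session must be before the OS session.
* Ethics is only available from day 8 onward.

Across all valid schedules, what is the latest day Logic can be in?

Logic is available from day 5; Logic's own window allows nothing later than day 8.
Logic at day 8 is achievable: Statistics in day 2, Algorithms in day 2, Networks in day 1, Calculus in day 4, Ethics in day 8, Crypto in day 3, Topology in day 1, Logic in day 8, OS in day 3.

day 8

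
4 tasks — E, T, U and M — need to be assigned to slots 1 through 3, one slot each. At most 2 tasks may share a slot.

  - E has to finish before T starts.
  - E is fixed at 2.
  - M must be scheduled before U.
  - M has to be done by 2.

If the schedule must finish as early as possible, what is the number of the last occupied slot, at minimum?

slot 3

The precedence chain requires at least 2 distinct slots.
With at most 2 per slot and 4 tasks, at least 2 slots are needed.
Propagating the time windows through the other constraints, T can't land before 3, so the schedule must run through at least slot 3.
3 works (last occupied slot: 3): for example M -> 1; U -> 2; T -> 3; E -> 2.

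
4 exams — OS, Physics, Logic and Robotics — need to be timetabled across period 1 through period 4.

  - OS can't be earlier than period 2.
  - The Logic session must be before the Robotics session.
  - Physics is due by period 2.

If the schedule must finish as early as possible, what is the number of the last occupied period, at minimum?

2

The precedence chain requires at least 2 distinct periods.
2 works (last occupied period: period 2): for example Robotics in period 2, Logic in period 1, Physics in period 1, OS in period 2.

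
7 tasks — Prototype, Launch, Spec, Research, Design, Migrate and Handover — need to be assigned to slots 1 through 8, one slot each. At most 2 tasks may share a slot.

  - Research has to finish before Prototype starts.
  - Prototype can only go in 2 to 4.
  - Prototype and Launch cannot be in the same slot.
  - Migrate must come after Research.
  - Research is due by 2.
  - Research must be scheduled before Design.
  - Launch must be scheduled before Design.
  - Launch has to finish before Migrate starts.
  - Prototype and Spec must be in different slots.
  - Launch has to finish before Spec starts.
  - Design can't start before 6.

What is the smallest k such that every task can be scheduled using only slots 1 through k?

The precedence chain requires at least 2 distinct slots.
With at most 2 per slot and 7 tasks, at least 4 slots are needed.
Design can't be placed before 6, so the schedule must run through at least slot 6.
6 works (last occupied slot: 6): for example Launch -> 1, Design -> 6, Spec -> 3, Handover -> 3, Prototype -> 2, Migrate -> 2, Research -> 1.

6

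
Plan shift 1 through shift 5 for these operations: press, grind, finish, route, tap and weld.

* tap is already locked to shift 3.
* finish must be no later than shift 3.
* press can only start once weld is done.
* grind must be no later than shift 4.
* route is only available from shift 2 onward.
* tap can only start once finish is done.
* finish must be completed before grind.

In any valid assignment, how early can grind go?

shift 2

Precedence pushes grind to at least shift 2; grind's own window allows nothing later than shift 4.
grind at shift 2 is achievable: press -> shift 2, grind -> shift 2, weld -> shift 1, route -> shift 2, finish -> shift 1, tap -> shift 3.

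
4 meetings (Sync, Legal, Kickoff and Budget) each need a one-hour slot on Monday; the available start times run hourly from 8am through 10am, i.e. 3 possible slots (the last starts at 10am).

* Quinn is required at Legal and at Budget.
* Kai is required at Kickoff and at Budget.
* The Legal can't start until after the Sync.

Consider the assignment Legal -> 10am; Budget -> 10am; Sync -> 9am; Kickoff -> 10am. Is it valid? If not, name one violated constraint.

The Legal can't start until after the Sync — holds.
Kai is required at Kickoff and at Budget — violated.
Quinn is required at Legal and at Budget — violated.

No. Quinn is required at Legal and at Budget is not satisfied.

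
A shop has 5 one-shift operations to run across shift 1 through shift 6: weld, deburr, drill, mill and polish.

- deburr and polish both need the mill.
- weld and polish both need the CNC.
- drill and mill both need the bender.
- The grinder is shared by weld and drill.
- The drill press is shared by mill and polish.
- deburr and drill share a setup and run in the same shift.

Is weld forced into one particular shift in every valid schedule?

weld can be shift 1 (e.g. deburr=shift 2, polish=shift 3, drill=shift 2, mill=shift 1, weld=shift 1) or shift 2 (e.g. deburr=shift 1, drill=shift 1, weld=shift 2, mill=shift 2, polish=shift 3).

No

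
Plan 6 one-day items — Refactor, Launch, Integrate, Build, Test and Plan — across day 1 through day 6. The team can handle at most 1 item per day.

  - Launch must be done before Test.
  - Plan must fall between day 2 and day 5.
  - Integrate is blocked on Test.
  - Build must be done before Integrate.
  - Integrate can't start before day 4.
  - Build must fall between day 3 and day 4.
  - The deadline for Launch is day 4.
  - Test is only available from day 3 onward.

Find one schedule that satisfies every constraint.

Build -> day 3, Integrate -> day 5, Launch -> day 1, Plan -> day 2, Test -> day 4, Refactor -> day 6

Checking: Launch(day 1) before Test(day 4); Build(day 3) before Integrate(day 5); Test(day 4) before Integrate(day 5); Launch=day 1 in [day 1,day 4]; Integrate=day 5 in [day 4,day 6]; Plan=day 2 in [day 2,day 5]; Test=day 4 in [day 3,day 6]; Build=day 3 in [day 3,day 4]; max 1 per day (cap 1).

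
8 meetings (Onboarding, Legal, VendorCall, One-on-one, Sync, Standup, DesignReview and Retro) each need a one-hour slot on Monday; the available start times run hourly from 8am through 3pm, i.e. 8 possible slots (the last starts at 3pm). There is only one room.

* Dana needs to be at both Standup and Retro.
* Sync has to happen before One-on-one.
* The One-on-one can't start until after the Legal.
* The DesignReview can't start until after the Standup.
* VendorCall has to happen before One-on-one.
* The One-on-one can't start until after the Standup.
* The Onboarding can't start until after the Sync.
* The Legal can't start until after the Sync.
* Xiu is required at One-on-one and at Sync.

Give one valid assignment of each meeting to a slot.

One-on-one=12pm, Sync=8am, Legal=9am, Retro=3pm, VendorCall=11am, Standup=10am, DesignReview=2pm, Onboarding=1pm

Checking: Standup(10am) before One-on-one(12pm); VendorCall(11am) before One-on-one(12pm); Sync(8am) before Onboarding(1pm); Sync(8am) before Legal(9am); Legal(9am) before One-on-one(12pm); Standup(10am) before DesignReview(2pm); Sync(8am) before One-on-one(12pm); One-on-one(12pm) != Sync(8am); Standup(10am) != Retro(3pm); max 1 per slot (cap 1).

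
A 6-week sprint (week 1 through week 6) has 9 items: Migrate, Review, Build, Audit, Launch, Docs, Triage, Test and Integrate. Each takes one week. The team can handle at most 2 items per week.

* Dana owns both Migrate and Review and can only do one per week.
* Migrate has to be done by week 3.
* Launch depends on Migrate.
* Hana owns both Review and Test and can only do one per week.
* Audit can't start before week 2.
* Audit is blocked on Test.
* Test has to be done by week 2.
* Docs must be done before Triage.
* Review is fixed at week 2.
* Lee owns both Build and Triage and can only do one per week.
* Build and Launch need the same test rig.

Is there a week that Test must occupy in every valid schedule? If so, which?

Test's window is week 1–week 2.
Review is fixed at week 2, and Test can't share a week with Review.
So Test must be week 1.

week 1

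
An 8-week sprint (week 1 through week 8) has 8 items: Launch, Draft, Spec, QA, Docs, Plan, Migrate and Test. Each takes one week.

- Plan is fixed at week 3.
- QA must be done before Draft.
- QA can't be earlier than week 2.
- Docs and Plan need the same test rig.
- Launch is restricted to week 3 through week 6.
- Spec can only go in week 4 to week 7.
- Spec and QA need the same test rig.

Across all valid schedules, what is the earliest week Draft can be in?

week 3

Precedence pushes Draft to at least week 3.
Draft at week 3 is achievable: Test in week 1; Docs in week 1; QA in week 2; Migrate in week 1; Draft in week 3; Launch in week 3; Plan in week 3; Spec in week 4.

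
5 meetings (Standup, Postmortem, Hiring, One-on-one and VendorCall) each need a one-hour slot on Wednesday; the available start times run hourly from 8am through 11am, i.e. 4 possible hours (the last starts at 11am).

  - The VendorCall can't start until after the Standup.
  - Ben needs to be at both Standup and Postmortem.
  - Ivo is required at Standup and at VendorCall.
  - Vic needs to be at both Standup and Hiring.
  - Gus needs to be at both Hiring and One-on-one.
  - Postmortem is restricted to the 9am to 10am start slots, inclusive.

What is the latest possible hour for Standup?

10am

Downstream work caps Standup at 10am.
Standup at 10am is achievable: VendorCall in 11am; One-on-one in 9am; Standup in 10am; Postmortem in 9am; Hiring in 8am.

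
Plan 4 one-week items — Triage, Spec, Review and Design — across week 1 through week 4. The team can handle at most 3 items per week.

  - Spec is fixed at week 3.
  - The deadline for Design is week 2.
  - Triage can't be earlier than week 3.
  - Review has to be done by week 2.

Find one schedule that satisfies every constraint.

Review=week 1; Design=week 1; Spec=week 3; Triage=week 3

Checking: Triage=week 3 in [week 3,week 4]; Design=week 1 in [week 1,week 2]; Spec=week 3 in [week 3,week 3]; Review=week 1 in [week 1,week 2]; max 2 per week (cap 3).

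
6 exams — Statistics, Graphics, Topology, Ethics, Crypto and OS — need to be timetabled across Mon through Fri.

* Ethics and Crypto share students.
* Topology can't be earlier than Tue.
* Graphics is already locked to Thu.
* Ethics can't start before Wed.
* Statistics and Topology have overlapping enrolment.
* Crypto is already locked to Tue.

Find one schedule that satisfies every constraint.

Ethics=Wed; Topology=Tue; Statistics=Mon; OS=Mon; Crypto=Tue; Graphics=Thu

Checking: Ethics(Wed) != Crypto(Tue); Statistics(Mon) != Topology(Tue); Graphics=Thu in [Thu,Thu]; Topology=Tue in [Tue,Fri]; Crypto=Tue in [Tue,Tue]; Ethics=Wed in [Wed,Fri].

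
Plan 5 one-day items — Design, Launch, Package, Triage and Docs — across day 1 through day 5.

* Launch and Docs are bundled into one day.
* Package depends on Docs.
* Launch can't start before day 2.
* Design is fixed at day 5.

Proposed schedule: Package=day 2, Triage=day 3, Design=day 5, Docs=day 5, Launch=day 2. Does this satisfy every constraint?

Invalid. Package depends on Docs.

Launch and Docs are bundled into one day — violated.
Design is fixed at day 5 — holds.
Package depends on Docs — violated.
Launch can't start before day 2 — holds.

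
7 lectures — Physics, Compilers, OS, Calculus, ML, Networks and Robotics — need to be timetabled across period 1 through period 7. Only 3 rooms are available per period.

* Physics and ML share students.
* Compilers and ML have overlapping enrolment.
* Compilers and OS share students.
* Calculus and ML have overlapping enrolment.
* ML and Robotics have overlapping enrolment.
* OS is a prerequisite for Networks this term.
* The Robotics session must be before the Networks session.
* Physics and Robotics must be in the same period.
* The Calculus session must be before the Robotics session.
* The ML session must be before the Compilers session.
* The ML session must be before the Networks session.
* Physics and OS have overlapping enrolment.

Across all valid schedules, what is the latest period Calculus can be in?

period 5

Downstream work caps Calculus at period 5.
Calculus at period 5 is achievable: Networks in period 7; Calculus in period 5; Robotics in period 6; Physics in period 6; OS in period 1; ML in period 1; Compilers in period 2.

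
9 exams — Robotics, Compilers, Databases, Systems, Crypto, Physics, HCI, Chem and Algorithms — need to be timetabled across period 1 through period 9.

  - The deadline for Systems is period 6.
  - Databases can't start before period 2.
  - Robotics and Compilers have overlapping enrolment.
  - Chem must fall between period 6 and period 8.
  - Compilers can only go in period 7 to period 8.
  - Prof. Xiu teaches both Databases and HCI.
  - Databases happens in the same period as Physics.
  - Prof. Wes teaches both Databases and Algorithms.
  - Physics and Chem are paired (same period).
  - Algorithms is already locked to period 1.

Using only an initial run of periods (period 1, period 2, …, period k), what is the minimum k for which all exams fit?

Compilers can't be placed before period 7, so the schedule must run through at least period 7.
7 works (last occupied period: period 7): for example Physics -> period 6; Crypto -> period 1; Compilers -> period 7; Algorithms -> period 1; Robotics -> period 1; Databases -> period 6; HCI -> period 1; Chem -> period 6; Systems -> period 1.

7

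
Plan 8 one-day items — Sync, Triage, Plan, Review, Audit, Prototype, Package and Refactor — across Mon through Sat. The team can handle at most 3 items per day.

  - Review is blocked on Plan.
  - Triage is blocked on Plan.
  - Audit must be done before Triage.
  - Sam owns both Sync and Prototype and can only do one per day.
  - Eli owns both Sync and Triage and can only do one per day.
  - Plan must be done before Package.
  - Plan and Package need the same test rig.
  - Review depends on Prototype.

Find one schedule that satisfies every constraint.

Review -> Tue, Audit -> Mon, Sync -> Wed, Refactor -> Wed, Package -> Tue, Prototype -> Mon, Triage -> Tue, Plan -> Mon

Checking: Plan(Mon) before Review(Tue); Plan(Mon) before Triage(Tue); Prototype(Mon) before Review(Tue); Audit(Mon) before Triage(Tue); Plan(Mon) before Package(Tue); Sync(Wed) != Prototype(Mon); Plan(Mon) != Package(Tue); Sync(Wed) != Triage(Tue); max 3 per day (cap 3).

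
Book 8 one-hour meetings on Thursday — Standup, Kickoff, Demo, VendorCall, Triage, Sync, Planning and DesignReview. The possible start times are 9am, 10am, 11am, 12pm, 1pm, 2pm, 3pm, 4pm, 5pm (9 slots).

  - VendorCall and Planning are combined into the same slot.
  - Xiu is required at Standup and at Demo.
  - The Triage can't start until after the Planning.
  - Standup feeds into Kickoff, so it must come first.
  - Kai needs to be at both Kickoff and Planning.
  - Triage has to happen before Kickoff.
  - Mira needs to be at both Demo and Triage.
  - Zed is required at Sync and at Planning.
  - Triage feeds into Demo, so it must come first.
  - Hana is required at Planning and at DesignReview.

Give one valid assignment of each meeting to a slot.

Triage in 10am; Planning in 9am; VendorCall in 9am; DesignReview in 10am; Kickoff in 11am; Standup in 9am; Sync in 10am; Demo in 11am

Checking: Triage(10am) before Kickoff(11am); Standup(9am) before Kickoff(11am); Triage(10am) before Demo(11am); Planning(9am) before Triage(10am); Planning(9am) != DesignReview(10am); Kickoff(11am) != Planning(9am); Sync(10am) != Planning(9am); Demo(11am) != Triage(10am); Standup(9am) != Demo(11am); VendorCall = Planning = 9am.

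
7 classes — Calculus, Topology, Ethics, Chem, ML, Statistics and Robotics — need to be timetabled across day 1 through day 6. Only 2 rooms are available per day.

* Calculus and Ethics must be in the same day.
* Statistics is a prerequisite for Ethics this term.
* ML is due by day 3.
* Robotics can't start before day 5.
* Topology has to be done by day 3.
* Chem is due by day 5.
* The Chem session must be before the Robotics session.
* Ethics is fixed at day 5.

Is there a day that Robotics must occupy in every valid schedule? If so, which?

day 6

Robotics is available from day 5.
So Robotics is pinned to day 6.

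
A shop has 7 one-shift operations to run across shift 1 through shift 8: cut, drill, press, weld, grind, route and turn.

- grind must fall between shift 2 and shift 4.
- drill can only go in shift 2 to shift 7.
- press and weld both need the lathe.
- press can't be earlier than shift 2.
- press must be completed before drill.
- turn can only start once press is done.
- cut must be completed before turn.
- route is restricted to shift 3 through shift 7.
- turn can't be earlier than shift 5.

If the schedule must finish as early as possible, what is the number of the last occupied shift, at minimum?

5

The precedence chain requires at least 2 distinct shifts.
turn can't be placed before shift 5, so the schedule must run through at least shift 5.
5 works (last occupied shift: shift 5): for example route in shift 3; press in shift 2; cut in shift 1; weld in shift 1; grind in shift 2; drill in shift 3; turn in shift 5.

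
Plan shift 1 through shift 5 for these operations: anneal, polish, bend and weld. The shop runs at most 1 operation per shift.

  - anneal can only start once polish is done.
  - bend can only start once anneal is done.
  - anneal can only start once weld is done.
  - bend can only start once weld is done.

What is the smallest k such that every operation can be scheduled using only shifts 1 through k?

4 shifts

The precedence chain requires at least 3 distinct shifts.
With at most 1 per shift and 4 operations, at least 4 shifts are needed.
4 works (last occupied shift: shift 4): for example polish -> shift 2, bend -> shift 4, weld -> shift 1, anneal -> shift 3.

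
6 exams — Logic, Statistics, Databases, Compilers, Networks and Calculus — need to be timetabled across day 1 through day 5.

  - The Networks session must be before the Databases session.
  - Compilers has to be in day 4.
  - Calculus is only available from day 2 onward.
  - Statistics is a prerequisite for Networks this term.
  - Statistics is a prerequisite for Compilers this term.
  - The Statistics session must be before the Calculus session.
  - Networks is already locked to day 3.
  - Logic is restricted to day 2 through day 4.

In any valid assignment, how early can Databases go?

Precedence pushes Databases to at least day 4.
Databases at day 4 is achievable: Compilers in day 4, Calculus in day 2, Networks in day 3, Logic in day 2, Statistics in day 1, Databases in day 4.

day 4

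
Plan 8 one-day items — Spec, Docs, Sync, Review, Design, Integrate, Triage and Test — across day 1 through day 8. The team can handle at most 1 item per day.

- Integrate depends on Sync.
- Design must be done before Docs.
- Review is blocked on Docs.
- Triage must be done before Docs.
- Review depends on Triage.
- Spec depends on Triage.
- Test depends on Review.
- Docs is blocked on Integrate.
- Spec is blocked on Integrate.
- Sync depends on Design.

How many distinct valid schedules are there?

16

Splitting on Spec: it can be day 5 (4), day 6 (4), day 7 (4), day 8 (4). Listing each branch's schedules as (Docs, Sync, Review, Design, Integrate, Triage, Test) by day number:
Spec=day 5: (6,2,7,1,3,4,8) (6,2,7,1,4,3,8) (6,3,7,1,4,2,8) (6,3,7,2,4,1,8) — 4.
Spec=day 6: (5,2,7,1,3,4,8) (5,2,7,1,4,3,8) (5,3,7,1,4,2,8) (5,3,7,2,4,1,8) — 4.
Spec=day 7: (5,2,6,1,3,4,8) (5,2,6,1,4,3,8) (5,3,6,1,4,2,8) (5,3,6,2,4,1,8) — 4.
Spec=day 8: (5,2,6,1,3,4,7) (5,2,6,1,4,3,7) (5,3,6,1,4,2,7) (5,3,6,2,4,1,7) — 4.
Summing: 4 + 4 + 4 + 4 = 16.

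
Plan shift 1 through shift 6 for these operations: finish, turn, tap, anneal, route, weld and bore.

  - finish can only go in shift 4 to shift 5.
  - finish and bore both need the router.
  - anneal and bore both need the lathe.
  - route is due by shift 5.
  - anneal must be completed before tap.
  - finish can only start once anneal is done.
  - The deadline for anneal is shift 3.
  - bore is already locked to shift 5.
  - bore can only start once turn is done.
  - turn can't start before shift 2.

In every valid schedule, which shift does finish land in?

finish's window is shift 4–shift 5.
bore is fixed at shift 5, and finish can't share a shift with bore.
So finish must be shift 4.

shift 4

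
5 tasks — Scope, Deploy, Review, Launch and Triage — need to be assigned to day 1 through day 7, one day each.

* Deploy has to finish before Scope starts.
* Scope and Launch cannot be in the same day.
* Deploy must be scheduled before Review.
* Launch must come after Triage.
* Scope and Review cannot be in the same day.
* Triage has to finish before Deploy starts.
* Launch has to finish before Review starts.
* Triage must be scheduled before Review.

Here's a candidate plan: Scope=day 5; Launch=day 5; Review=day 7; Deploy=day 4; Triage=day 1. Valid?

No — it violates: Scope and Launch cannot be in the same day

Scope and Launch cannot be in the same day — violated.
Deploy must be scheduled before Review — holds.
Launch must come after Triage — holds.
Scope and Review cannot be in the same day — holds.
Deploy has to finish before Scope starts — holds.
Launch has to finish before Review starts — holds.
Triage has to finish before Deploy starts — holds.
Triage must be scheduled before Review — holds.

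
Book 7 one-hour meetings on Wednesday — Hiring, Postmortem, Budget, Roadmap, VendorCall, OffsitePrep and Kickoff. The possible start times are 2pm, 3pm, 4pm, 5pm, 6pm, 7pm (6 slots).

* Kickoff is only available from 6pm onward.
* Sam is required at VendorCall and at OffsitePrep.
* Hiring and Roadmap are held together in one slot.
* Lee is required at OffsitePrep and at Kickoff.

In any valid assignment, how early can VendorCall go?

2pm

VendorCall at 2pm is achievable: OffsitePrep in 3pm; Hiring in 2pm; Postmortem in 2pm; Kickoff in 6pm; VendorCall in 2pm; Roadmap in 2pm; Budget in 2pm.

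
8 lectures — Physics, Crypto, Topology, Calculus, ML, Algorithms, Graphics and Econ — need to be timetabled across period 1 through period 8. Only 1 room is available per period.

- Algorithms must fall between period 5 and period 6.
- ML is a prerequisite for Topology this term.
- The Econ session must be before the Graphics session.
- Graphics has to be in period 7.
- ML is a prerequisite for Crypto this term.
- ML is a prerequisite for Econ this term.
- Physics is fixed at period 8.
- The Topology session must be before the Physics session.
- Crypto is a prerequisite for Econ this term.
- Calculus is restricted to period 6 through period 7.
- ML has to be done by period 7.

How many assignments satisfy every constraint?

3

Enumerating: Topology=period 4, ML=period 1, Graphics=period 7, Calculus=period 6, Crypto=period 2, Algorithms=period 5, Physics=period 8, Econ=period 3 | Algorithms -> period 5; Econ -> period 4; ML -> period 1; Graphics -> period 7; Calculus -> period 6; Topology -> period 3; Physics -> period 8; Crypto -> period 2 | Topology in period 2, Calculus in period 6, Algorithms in period 5, Physics in period 8, Graphics in period 7, Crypto in period 3, ML in period 1, Econ in period 4.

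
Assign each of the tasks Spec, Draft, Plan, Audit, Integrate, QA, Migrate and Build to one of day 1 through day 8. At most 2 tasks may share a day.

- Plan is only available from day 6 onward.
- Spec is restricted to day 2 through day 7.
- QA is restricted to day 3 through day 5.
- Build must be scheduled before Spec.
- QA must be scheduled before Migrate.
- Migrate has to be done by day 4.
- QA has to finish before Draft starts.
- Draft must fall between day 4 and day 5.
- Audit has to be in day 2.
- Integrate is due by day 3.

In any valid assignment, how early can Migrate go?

day 4

Precedence pushes Migrate to at least day 4; Migrate's own window allows nothing later than day 4.
Migrate at day 4 is achievable: Integrate in day 1, Draft in day 4, QA in day 3, Build in day 1, Audit in day 2, Plan in day 6, Spec in day 2, Migrate in day 4.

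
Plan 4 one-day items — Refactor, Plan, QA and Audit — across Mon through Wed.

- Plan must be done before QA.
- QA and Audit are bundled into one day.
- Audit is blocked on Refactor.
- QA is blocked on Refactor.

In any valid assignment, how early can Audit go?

Precedence pushes Audit to at least Tue.
Audit at Tue is achievable: Refactor -> Mon, Audit -> Tue, QA -> Tue, Plan -> Mon.

Tue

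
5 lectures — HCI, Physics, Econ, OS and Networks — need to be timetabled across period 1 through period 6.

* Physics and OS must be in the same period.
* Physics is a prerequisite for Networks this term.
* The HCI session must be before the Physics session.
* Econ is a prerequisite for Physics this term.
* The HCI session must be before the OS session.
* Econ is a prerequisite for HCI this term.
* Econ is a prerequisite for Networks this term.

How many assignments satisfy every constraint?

Splitting on HCI: it can be period 2 (6), period 3 (6), period 4 (3). Listing each branch's schedules as (Physics, Econ, OS, Networks) by period number:
HCI=period 2: (3,1,3,4) (3,1,3,5) (3,1,3,6) (4,1,4,5) (4,1,4,6) (5,1,5,6) — 6.
HCI=period 3: (4,1,4,5) (4,1,4,6) (4,2,4,5) (4,2,4,6) (5,1,5,6) (5,2,5,6) — 6.
HCI=period 4: (5,1,5,6) (5,2,5,6) (5,3,5,6) — 3.
Summing: 6 + 6 + 3 = 15.

15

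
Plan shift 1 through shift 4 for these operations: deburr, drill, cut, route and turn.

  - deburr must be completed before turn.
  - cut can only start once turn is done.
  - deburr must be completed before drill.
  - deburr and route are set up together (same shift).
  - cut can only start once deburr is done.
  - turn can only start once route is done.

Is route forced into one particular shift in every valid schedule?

route can be shift 1 (e.g. route in shift 1; cut in shift 3; deburr in shift 1; drill in shift 2; turn in shift 2) or shift 2 (e.g. cut -> shift 4, drill -> shift 3, route -> shift 2, turn -> shift 3, deburr -> shift 2).

No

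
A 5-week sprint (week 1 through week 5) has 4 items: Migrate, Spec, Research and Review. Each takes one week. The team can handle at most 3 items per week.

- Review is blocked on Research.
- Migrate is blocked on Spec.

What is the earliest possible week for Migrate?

Precedence pushes Migrate to at least week 2.
Migrate at week 2 is achievable: Review=week 2, Spec=week 1, Research=week 1, Migrate=week 2.

week 2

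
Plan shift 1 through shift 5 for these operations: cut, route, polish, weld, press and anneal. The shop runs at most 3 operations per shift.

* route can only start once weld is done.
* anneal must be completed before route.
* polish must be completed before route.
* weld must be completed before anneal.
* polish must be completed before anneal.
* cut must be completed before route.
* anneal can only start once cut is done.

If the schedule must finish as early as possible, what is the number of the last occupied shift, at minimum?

The precedence chain requires at least 3 distinct shifts.
With at most 3 per shift and 6 operations, at least 2 shifts are needed.
3 works (last occupied shift: shift 3): for example route in shift 3; cut in shift 1; weld in shift 1; polish in shift 1; press in shift 2; anneal in shift 2.

3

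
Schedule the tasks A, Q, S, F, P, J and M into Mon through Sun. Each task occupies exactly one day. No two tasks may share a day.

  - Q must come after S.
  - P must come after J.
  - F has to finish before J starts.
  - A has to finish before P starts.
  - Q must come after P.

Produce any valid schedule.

M in Sun, P in Thu, S in Fri, J in Tue, A in Wed, F in Mon, Q in Sat

Checking: F(Mon) before J(Tue); A(Wed) before P(Thu); J(Tue) before P(Thu); S(Fri) before Q(Sat); P(Thu) before Q(Sat); max 1 per day (cap 1).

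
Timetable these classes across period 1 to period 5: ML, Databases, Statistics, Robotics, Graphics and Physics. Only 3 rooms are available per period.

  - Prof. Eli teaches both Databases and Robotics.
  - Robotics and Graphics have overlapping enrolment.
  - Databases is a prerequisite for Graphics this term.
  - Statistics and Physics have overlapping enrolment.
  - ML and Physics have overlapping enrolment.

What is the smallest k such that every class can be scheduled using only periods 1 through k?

The precedence chain requires at least 2 distinct periods.
With at most 3 per period and 6 classes, at least 2 periods are needed.
Could 2 periods be enough, i.e. nothing placed later than period 2? No: Graphics must come after Databases (at period 1 or later) → {period 2}; Databases must come before Graphics (at period 2 or earlier) → {period 1}; Robotics can't share with Databases (period 1) → {period 2}; Graphics can't share with Robotics (period 2) → nothing is left.
So 2 periods is not enough.
3 works (last occupied period: period 3): for example ML -> period 1, Robotics -> period 3, Physics -> period 2, Databases -> period 1, Graphics -> period 2, Statistics -> period 1.

3 periods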